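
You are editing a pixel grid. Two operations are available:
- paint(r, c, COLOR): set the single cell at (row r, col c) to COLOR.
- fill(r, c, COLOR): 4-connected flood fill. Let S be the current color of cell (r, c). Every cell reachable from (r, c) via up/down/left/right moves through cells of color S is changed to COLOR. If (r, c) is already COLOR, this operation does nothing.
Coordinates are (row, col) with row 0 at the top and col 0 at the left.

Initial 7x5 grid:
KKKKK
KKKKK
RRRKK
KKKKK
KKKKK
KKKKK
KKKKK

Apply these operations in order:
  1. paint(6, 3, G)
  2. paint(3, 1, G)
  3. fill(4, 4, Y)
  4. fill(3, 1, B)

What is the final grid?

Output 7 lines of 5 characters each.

Answer: YYYYY
YYYYY
RRRYY
YBYYY
YYYYY
YYYYY
YYYGY

Derivation:
After op 1 paint(6,3,G):
KKKKK
KKKKK
RRRKK
KKKKK
KKKKK
KKKKK
KKKGK
After op 2 paint(3,1,G):
KKKKK
KKKKK
RRRKK
KGKKK
KKKKK
KKKKK
KKKGK
After op 3 fill(4,4,Y) [30 cells changed]:
YYYYY
YYYYY
RRRYY
YGYYY
YYYYY
YYYYY
YYYGY
After op 4 fill(3,1,B) [1 cells changed]:
YYYYY
YYYYY
RRRYY
YBYYY
YYYYY
YYYYY
YYYGY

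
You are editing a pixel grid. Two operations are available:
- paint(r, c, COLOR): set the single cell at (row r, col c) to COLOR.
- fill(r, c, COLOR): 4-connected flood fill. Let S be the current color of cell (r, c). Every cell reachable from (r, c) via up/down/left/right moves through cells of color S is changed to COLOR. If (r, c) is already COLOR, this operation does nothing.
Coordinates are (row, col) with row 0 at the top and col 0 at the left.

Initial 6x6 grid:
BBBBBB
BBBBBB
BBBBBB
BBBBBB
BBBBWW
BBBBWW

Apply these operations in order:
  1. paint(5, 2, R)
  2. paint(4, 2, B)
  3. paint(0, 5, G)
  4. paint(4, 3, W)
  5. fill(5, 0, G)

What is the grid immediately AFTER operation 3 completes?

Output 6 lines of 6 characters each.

Answer: BBBBBG
BBBBBB
BBBBBB
BBBBBB
BBBBWW
BBRBWW

Derivation:
After op 1 paint(5,2,R):
BBBBBB
BBBBBB
BBBBBB
BBBBBB
BBBBWW
BBRBWW
After op 2 paint(4,2,B):
BBBBBB
BBBBBB
BBBBBB
BBBBBB
BBBBWW
BBRBWW
After op 3 paint(0,5,G):
BBBBBG
BBBBBB
BBBBBB
BBBBBB
BBBBWW
BBRBWW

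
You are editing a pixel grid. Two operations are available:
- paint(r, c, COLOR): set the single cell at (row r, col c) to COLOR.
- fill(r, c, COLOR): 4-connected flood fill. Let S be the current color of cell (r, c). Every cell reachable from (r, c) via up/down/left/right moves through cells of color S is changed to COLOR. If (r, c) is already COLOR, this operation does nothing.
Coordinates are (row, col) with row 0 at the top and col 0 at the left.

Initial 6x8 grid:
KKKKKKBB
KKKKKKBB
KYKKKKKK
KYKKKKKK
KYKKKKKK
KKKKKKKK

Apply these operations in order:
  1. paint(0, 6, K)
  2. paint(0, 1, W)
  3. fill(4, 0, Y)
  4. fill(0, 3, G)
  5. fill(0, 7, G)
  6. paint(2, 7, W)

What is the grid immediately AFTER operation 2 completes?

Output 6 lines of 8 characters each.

After op 1 paint(0,6,K):
KKKKKKKB
KKKKKKBB
KYKKKKKK
KYKKKKKK
KYKKKKKK
KKKKKKKK
After op 2 paint(0,1,W):
KWKKKKKB
KKKKKKBB
KYKKKKKK
KYKKKKKK
KYKKKKKK
KKKKKKKK

Answer: KWKKKKKB
KKKKKKBB
KYKKKKKK
KYKKKKKK
KYKKKKKK
KKKKKKKK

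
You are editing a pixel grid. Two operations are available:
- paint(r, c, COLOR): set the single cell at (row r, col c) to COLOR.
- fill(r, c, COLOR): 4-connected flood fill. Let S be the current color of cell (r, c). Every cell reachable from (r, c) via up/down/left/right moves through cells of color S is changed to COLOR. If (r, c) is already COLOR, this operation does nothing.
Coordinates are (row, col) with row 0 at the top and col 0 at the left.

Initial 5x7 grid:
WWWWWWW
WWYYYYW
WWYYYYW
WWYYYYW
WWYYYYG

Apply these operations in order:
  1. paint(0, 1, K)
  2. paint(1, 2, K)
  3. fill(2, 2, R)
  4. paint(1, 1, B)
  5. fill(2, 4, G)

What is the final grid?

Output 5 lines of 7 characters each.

Answer: WKWWWWW
WBKGGGW
WWGGGGW
WWGGGGW
WWGGGGG

Derivation:
After op 1 paint(0,1,K):
WKWWWWW
WWYYYYW
WWYYYYW
WWYYYYW
WWYYYYG
After op 2 paint(1,2,K):
WKWWWWW
WWKYYYW
WWYYYYW
WWYYYYW
WWYYYYG
After op 3 fill(2,2,R) [15 cells changed]:
WKWWWWW
WWKRRRW
WWRRRRW
WWRRRRW
WWRRRRG
After op 4 paint(1,1,B):
WKWWWWW
WBKRRRW
WWRRRRW
WWRRRRW
WWRRRRG
After op 5 fill(2,4,G) [15 cells changed]:
WKWWWWW
WBKGGGW
WWGGGGW
WWGGGGW
WWGGGGG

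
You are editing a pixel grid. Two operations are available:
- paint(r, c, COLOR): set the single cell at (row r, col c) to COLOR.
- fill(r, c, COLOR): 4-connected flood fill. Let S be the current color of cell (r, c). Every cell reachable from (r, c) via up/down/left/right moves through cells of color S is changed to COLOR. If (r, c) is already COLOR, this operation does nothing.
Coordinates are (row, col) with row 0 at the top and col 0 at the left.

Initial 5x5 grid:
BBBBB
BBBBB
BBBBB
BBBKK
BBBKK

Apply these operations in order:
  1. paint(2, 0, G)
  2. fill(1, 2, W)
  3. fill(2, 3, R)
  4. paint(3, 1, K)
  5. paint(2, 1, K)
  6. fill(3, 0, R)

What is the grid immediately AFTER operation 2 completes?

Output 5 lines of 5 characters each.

After op 1 paint(2,0,G):
BBBBB
BBBBB
GBBBB
BBBKK
BBBKK
After op 2 fill(1,2,W) [20 cells changed]:
WWWWW
WWWWW
GWWWW
WWWKK
WWWKK

Answer: WWWWW
WWWWW
GWWWW
WWWKK
WWWKK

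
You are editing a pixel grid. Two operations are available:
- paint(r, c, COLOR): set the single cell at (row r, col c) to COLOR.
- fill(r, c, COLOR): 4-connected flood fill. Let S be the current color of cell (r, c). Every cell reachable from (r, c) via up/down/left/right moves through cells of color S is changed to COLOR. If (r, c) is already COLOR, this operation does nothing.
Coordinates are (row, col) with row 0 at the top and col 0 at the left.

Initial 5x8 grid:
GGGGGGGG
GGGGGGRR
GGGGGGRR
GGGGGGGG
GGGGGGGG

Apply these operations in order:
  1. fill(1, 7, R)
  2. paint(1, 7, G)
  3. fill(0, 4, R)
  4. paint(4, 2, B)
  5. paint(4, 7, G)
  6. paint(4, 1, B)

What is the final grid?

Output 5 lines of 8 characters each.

After op 1 fill(1,7,R) [0 cells changed]:
GGGGGGGG
GGGGGGRR
GGGGGGRR
GGGGGGGG
GGGGGGGG
After op 2 paint(1,7,G):
GGGGGGGG
GGGGGGRG
GGGGGGRR
GGGGGGGG
GGGGGGGG
After op 3 fill(0,4,R) [37 cells changed]:
RRRRRRRR
RRRRRRRR
RRRRRRRR
RRRRRRRR
RRRRRRRR
After op 4 paint(4,2,B):
RRRRRRRR
RRRRRRRR
RRRRRRRR
RRRRRRRR
RRBRRRRR
After op 5 paint(4,7,G):
RRRRRRRR
RRRRRRRR
RRRRRRRR
RRRRRRRR
RRBRRRRG
After op 6 paint(4,1,B):
RRRRRRRR
RRRRRRRR
RRRRRRRR
RRRRRRRR
RBBRRRRG

Answer: RRRRRRRR
RRRRRRRR
RRRRRRRR
RRRRRRRR
RBBRRRRG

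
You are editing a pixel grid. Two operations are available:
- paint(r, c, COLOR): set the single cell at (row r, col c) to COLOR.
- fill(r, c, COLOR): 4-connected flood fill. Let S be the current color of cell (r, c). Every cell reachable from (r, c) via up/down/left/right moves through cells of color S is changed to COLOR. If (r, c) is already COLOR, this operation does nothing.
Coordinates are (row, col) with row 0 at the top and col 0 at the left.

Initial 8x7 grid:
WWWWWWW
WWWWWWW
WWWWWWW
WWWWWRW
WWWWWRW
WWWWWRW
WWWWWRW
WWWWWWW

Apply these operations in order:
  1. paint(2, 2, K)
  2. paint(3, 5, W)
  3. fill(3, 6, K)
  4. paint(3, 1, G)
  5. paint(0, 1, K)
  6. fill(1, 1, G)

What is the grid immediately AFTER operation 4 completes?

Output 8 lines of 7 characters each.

After op 1 paint(2,2,K):
WWWWWWW
WWWWWWW
WWKWWWW
WWWWWRW
WWWWWRW
WWWWWRW
WWWWWRW
WWWWWWW
After op 2 paint(3,5,W):
WWWWWWW
WWWWWWW
WWKWWWW
WWWWWWW
WWWWWRW
WWWWWRW
WWWWWRW
WWWWWWW
After op 3 fill(3,6,K) [52 cells changed]:
KKKKKKK
KKKKKKK
KKKKKKK
KKKKKKK
KKKKKRK
KKKKKRK
KKKKKRK
KKKKKKK
After op 4 paint(3,1,G):
KKKKKKK
KKKKKKK
KKKKKKK
KGKKKKK
KKKKKRK
KKKKKRK
KKKKKRK
KKKKKKK

Answer: KKKKKKK
KKKKKKK
KKKKKKK
KGKKKKK
KKKKKRK
KKKKKRK
KKKKKRK
KKKKKKK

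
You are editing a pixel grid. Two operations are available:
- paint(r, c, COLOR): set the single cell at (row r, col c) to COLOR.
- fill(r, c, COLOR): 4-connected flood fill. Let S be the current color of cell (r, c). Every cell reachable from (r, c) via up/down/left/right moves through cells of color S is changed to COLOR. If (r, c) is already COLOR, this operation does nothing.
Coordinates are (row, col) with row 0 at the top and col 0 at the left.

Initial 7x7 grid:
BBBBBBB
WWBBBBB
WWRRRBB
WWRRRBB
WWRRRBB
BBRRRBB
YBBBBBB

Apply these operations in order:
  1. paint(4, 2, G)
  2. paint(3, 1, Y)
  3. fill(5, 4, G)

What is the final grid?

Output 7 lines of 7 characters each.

After op 1 paint(4,2,G):
BBBBBBB
WWBBBBB
WWRRRBB
WWRRRBB
WWGRRBB
BBRRRBB
YBBBBBB
After op 2 paint(3,1,Y):
BBBBBBB
WWBBBBB
WWRRRBB
WYRRRBB
WWGRRBB
BBRRRBB
YBBBBBB
After op 3 fill(5,4,G) [11 cells changed]:
BBBBBBB
WWBBBBB
WWGGGBB
WYGGGBB
WWGGGBB
BBGGGBB
YBBBBBB

Answer: BBBBBBB
WWBBBBB
WWGGGBB
WYGGGBB
WWGGGBB
BBGGGBB
YBBBBBB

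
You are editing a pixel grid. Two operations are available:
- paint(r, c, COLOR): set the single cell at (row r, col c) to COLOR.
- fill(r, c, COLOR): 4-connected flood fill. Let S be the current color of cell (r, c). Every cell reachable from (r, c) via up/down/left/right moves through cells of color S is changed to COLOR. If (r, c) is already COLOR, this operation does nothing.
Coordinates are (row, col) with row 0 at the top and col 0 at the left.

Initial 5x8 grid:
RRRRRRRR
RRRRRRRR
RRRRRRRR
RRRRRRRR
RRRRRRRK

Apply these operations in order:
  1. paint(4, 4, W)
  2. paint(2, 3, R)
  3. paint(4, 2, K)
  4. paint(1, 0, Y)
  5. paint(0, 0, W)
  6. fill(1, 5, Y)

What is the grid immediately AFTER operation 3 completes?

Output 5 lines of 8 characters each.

Answer: RRRRRRRR
RRRRRRRR
RRRRRRRR
RRRRRRRR
RRKRWRRK

Derivation:
After op 1 paint(4,4,W):
RRRRRRRR
RRRRRRRR
RRRRRRRR
RRRRRRRR
RRRRWRRK
After op 2 paint(2,3,R):
RRRRRRRR
RRRRRRRR
RRRRRRRR
RRRRRRRR
RRRRWRRK
After op 3 paint(4,2,K):
RRRRRRRR
RRRRRRRR
RRRRRRRR
RRRRRRRR
RRKRWRRK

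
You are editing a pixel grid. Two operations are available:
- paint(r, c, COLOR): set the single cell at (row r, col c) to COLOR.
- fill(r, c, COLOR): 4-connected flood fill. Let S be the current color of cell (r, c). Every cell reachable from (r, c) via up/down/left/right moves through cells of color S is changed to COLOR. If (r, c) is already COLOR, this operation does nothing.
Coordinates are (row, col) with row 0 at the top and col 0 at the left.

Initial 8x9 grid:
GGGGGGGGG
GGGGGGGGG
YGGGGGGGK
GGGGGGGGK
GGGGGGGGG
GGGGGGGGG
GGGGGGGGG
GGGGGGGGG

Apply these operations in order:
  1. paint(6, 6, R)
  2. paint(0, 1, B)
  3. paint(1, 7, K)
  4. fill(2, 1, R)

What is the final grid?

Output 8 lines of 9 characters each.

Answer: RBRRRRRRR
RRRRRRRKR
YRRRRRRRK
RRRRRRRRK
RRRRRRRRR
RRRRRRRRR
RRRRRRRRR
RRRRRRRRR

Derivation:
After op 1 paint(6,6,R):
GGGGGGGGG
GGGGGGGGG
YGGGGGGGK
GGGGGGGGK
GGGGGGGGG
GGGGGGGGG
GGGGGGRGG
GGGGGGGGG
After op 2 paint(0,1,B):
GBGGGGGGG
GGGGGGGGG
YGGGGGGGK
GGGGGGGGK
GGGGGGGGG
GGGGGGGGG
GGGGGGRGG
GGGGGGGGG
After op 3 paint(1,7,K):
GBGGGGGGG
GGGGGGGKG
YGGGGGGGK
GGGGGGGGK
GGGGGGGGG
GGGGGGGGG
GGGGGGRGG
GGGGGGGGG
After op 4 fill(2,1,R) [66 cells changed]:
RBRRRRRRR
RRRRRRRKR
YRRRRRRRK
RRRRRRRRK
RRRRRRRRR
RRRRRRRRR
RRRRRRRRR
RRRRRRRRR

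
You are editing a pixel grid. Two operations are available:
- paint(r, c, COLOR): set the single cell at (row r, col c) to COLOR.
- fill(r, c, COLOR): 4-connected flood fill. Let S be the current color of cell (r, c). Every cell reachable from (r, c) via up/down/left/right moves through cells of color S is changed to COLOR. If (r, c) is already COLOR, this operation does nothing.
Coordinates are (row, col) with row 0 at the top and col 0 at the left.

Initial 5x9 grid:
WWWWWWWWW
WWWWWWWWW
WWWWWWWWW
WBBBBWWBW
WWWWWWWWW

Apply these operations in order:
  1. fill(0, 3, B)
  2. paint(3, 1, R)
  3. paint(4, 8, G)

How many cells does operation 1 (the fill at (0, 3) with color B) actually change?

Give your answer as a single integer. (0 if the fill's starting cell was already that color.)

Answer: 40

Derivation:
After op 1 fill(0,3,B) [40 cells changed]:
BBBBBBBBB
BBBBBBBBB
BBBBBBBBB
BBBBBBBBB
BBBBBBBBB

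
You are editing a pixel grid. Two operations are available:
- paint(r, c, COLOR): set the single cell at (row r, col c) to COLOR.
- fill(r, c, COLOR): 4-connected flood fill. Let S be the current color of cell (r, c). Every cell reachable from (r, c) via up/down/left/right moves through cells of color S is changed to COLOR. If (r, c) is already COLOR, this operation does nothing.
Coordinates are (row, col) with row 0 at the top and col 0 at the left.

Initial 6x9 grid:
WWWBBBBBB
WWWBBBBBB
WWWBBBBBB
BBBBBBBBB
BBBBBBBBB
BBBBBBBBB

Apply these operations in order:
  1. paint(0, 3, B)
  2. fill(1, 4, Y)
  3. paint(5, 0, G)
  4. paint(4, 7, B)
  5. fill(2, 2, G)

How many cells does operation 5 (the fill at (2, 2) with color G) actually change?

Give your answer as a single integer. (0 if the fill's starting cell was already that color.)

Answer: 9

Derivation:
After op 1 paint(0,3,B):
WWWBBBBBB
WWWBBBBBB
WWWBBBBBB
BBBBBBBBB
BBBBBBBBB
BBBBBBBBB
After op 2 fill(1,4,Y) [45 cells changed]:
WWWYYYYYY
WWWYYYYYY
WWWYYYYYY
YYYYYYYYY
YYYYYYYYY
YYYYYYYYY
After op 3 paint(5,0,G):
WWWYYYYYY
WWWYYYYYY
WWWYYYYYY
YYYYYYYYY
YYYYYYYYY
GYYYYYYYY
After op 4 paint(4,7,B):
WWWYYYYYY
WWWYYYYYY
WWWYYYYYY
YYYYYYYYY
YYYYYYYBY
GYYYYYYYY
After op 5 fill(2,2,G) [9 cells changed]:
GGGYYYYYY
GGGYYYYYY
GGGYYYYYY
YYYYYYYYY
YYYYYYYBY
GYYYYYYYY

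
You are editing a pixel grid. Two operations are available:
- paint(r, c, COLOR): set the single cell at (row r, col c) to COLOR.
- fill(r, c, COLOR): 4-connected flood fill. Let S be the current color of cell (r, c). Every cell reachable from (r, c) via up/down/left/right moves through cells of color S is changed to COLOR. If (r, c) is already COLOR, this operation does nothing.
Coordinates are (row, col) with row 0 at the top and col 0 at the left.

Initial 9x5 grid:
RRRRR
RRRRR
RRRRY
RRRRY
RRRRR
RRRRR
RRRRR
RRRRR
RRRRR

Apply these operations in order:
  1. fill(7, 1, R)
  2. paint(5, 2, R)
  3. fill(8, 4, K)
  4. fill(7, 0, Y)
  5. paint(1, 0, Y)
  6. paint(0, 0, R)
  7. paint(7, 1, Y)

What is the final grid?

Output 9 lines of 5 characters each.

After op 1 fill(7,1,R) [0 cells changed]:
RRRRR
RRRRR
RRRRY
RRRRY
RRRRR
RRRRR
RRRRR
RRRRR
RRRRR
After op 2 paint(5,2,R):
RRRRR
RRRRR
RRRRY
RRRRY
RRRRR
RRRRR
RRRRR
RRRRR
RRRRR
After op 3 fill(8,4,K) [43 cells changed]:
KKKKK
KKKKK
KKKKY
KKKKY
KKKKK
KKKKK
KKKKK
KKKKK
KKKKK
After op 4 fill(7,0,Y) [43 cells changed]:
YYYYY
YYYYY
YYYYY
YYYYY
YYYYY
YYYYY
YYYYY
YYYYY
YYYYY
After op 5 paint(1,0,Y):
YYYYY
YYYYY
YYYYY
YYYYY
YYYYY
YYYYY
YYYYY
YYYYY
YYYYY
After op 6 paint(0,0,R):
RYYYY
YYYYY
YYYYY
YYYYY
YYYYY
YYYYY
YYYYY
YYYYY
YYYYY
After op 7 paint(7,1,Y):
RYYYY
YYYYY
YYYYY
YYYYY
YYYYY
YYYYY
YYYYY
YYYYY
YYYYY

Answer: RYYYY
YYYYY
YYYYY
YYYYY
YYYYY
YYYYY
YYYYY
YYYYY
YYYYY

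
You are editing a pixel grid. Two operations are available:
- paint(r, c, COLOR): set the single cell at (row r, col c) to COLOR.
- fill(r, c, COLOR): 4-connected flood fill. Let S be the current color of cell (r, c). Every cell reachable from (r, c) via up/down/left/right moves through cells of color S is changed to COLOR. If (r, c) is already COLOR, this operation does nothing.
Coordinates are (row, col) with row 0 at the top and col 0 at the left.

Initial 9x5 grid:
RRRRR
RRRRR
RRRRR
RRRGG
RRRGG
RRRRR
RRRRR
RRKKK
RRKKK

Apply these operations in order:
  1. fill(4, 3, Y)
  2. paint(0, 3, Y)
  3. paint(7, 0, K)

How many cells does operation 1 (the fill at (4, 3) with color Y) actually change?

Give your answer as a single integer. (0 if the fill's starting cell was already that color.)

After op 1 fill(4,3,Y) [4 cells changed]:
RRRRR
RRRRR
RRRRR
RRRYY
RRRYY
RRRRR
RRRRR
RRKKK
RRKKK

Answer: 4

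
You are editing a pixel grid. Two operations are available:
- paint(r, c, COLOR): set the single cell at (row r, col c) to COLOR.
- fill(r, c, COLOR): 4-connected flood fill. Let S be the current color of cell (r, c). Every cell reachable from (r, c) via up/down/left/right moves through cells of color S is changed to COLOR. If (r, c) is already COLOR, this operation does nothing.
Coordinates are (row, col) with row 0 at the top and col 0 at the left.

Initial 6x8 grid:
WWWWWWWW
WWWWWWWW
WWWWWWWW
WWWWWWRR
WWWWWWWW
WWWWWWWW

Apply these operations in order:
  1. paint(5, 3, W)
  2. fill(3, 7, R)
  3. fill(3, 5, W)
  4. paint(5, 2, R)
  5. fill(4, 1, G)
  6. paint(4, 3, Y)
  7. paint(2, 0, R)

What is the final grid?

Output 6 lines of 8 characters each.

After op 1 paint(5,3,W):
WWWWWWWW
WWWWWWWW
WWWWWWWW
WWWWWWRR
WWWWWWWW
WWWWWWWW
After op 2 fill(3,7,R) [0 cells changed]:
WWWWWWWW
WWWWWWWW
WWWWWWWW
WWWWWWRR
WWWWWWWW
WWWWWWWW
After op 3 fill(3,5,W) [0 cells changed]:
WWWWWWWW
WWWWWWWW
WWWWWWWW
WWWWWWRR
WWWWWWWW
WWWWWWWW
After op 4 paint(5,2,R):
WWWWWWWW
WWWWWWWW
WWWWWWWW
WWWWWWRR
WWWWWWWW
WWRWWWWW
After op 5 fill(4,1,G) [45 cells changed]:
GGGGGGGG
GGGGGGGG
GGGGGGGG
GGGGGGRR
GGGGGGGG
GGRGGGGG
After op 6 paint(4,3,Y):
GGGGGGGG
GGGGGGGG
GGGGGGGG
GGGGGGRR
GGGYGGGG
GGRGGGGG
After op 7 paint(2,0,R):
GGGGGGGG
GGGGGGGG
RGGGGGGG
GGGGGGRR
GGGYGGGG
GGRGGGGG

Answer: GGGGGGGG
GGGGGGGG
RGGGGGGG
GGGGGGRR
GGGYGGGG
GGRGGGGG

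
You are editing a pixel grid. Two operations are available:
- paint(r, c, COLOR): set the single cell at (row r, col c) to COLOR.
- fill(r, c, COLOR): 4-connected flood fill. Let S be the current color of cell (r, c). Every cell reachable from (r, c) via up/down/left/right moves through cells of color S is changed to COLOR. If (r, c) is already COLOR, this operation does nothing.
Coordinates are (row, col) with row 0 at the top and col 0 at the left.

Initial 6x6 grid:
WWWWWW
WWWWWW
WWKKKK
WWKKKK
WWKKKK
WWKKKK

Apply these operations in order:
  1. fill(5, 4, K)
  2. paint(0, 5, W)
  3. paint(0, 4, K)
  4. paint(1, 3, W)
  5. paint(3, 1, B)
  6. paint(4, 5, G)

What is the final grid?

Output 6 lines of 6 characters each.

After op 1 fill(5,4,K) [0 cells changed]:
WWWWWW
WWWWWW
WWKKKK
WWKKKK
WWKKKK
WWKKKK
After op 2 paint(0,5,W):
WWWWWW
WWWWWW
WWKKKK
WWKKKK
WWKKKK
WWKKKK
After op 3 paint(0,4,K):
WWWWKW
WWWWWW
WWKKKK
WWKKKK
WWKKKK
WWKKKK
After op 4 paint(1,3,W):
WWWWKW
WWWWWW
WWKKKK
WWKKKK
WWKKKK
WWKKKK
After op 5 paint(3,1,B):
WWWWKW
WWWWWW
WWKKKK
WBKKKK
WWKKKK
WWKKKK
After op 6 paint(4,5,G):
WWWWKW
WWWWWW
WWKKKK
WBKKKK
WWKKKG
WWKKKK

Answer: WWWWKW
WWWWWW
WWKKKK
WBKKKK
WWKKKG
WWKKKK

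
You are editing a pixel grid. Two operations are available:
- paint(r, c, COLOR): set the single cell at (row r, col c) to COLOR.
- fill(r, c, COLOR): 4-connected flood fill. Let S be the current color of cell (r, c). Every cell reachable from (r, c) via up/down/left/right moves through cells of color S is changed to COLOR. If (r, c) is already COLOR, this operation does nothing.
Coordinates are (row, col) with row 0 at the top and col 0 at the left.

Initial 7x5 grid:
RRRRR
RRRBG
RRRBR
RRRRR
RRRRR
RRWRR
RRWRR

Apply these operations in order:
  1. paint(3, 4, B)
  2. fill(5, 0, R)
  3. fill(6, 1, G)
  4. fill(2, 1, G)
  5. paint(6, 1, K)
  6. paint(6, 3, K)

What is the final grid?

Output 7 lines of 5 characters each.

Answer: GGGGG
GGGBG
GGGBR
GGGGB
GGGGG
GGWGG
GKWKG

Derivation:
After op 1 paint(3,4,B):
RRRRR
RRRBG
RRRBR
RRRRB
RRRRR
RRWRR
RRWRR
After op 2 fill(5,0,R) [0 cells changed]:
RRRRR
RRRBG
RRRBR
RRRRB
RRRRR
RRWRR
RRWRR
After op 3 fill(6,1,G) [28 cells changed]:
GGGGG
GGGBG
GGGBR
GGGGB
GGGGG
GGWGG
GGWGG
After op 4 fill(2,1,G) [0 cells changed]:
GGGGG
GGGBG
GGGBR
GGGGB
GGGGG
GGWGG
GGWGG
After op 5 paint(6,1,K):
GGGGG
GGGBG
GGGBR
GGGGB
GGGGG
GGWGG
GKWGG
After op 6 paint(6,3,K):
GGGGG
GGGBG
GGGBR
GGGGB
GGGGG
GGWGG
GKWKG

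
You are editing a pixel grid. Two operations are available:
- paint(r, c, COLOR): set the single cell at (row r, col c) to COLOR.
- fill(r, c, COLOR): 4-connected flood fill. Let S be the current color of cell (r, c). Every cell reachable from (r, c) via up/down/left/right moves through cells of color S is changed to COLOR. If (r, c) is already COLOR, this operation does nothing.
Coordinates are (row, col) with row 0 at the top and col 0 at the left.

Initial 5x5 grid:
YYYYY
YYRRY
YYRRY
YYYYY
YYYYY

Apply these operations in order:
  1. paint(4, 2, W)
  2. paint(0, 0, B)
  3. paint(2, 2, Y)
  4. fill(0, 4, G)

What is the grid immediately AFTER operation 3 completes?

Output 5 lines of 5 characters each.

Answer: BYYYY
YYRRY
YYYRY
YYYYY
YYWYY

Derivation:
After op 1 paint(4,2,W):
YYYYY
YYRRY
YYRRY
YYYYY
YYWYY
After op 2 paint(0,0,B):
BYYYY
YYRRY
YYRRY
YYYYY
YYWYY
After op 3 paint(2,2,Y):
BYYYY
YYRRY
YYYRY
YYYYY
YYWYY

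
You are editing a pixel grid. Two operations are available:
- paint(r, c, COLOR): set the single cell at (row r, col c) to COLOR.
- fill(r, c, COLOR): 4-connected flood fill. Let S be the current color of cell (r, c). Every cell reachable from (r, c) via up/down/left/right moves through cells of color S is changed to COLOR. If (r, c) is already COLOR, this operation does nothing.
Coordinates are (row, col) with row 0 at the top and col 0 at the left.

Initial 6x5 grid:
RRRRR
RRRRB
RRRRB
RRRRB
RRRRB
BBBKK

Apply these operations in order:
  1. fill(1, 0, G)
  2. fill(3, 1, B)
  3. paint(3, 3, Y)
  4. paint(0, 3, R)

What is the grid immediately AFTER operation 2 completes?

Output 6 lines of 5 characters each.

After op 1 fill(1,0,G) [21 cells changed]:
GGGGG
GGGGB
GGGGB
GGGGB
GGGGB
BBBKK
After op 2 fill(3,1,B) [21 cells changed]:
BBBBB
BBBBB
BBBBB
BBBBB
BBBBB
BBBKK

Answer: BBBBB
BBBBB
BBBBB
BBBBB
BBBBB
BBBKK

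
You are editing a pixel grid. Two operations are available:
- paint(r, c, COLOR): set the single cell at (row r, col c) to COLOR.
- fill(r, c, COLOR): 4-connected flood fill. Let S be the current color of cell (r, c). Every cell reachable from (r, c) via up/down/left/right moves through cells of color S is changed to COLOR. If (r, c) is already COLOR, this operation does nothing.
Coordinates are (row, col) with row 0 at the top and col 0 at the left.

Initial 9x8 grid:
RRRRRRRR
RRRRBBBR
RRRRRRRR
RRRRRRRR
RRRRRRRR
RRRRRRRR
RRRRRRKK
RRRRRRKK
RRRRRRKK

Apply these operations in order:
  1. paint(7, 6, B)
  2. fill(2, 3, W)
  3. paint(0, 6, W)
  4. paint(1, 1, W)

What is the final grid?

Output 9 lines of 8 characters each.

Answer: WWWWWWWW
WWWWBBBW
WWWWWWWW
WWWWWWWW
WWWWWWWW
WWWWWWWW
WWWWWWKK
WWWWWWBK
WWWWWWKK

Derivation:
After op 1 paint(7,6,B):
RRRRRRRR
RRRRBBBR
RRRRRRRR
RRRRRRRR
RRRRRRRR
RRRRRRRR
RRRRRRKK
RRRRRRBK
RRRRRRKK
After op 2 fill(2,3,W) [63 cells changed]:
WWWWWWWW
WWWWBBBW
WWWWWWWW
WWWWWWWW
WWWWWWWW
WWWWWWWW
WWWWWWKK
WWWWWWBK
WWWWWWKK
After op 3 paint(0,6,W):
WWWWWWWW
WWWWBBBW
WWWWWWWW
WWWWWWWW
WWWWWWWW
WWWWWWWW
WWWWWWKK
WWWWWWBK
WWWWWWKK
After op 4 paint(1,1,W):
WWWWWWWW
WWWWBBBW
WWWWWWWW
WWWWWWWW
WWWWWWWW
WWWWWWWW
WWWWWWKK
WWWWWWBK
WWWWWWKK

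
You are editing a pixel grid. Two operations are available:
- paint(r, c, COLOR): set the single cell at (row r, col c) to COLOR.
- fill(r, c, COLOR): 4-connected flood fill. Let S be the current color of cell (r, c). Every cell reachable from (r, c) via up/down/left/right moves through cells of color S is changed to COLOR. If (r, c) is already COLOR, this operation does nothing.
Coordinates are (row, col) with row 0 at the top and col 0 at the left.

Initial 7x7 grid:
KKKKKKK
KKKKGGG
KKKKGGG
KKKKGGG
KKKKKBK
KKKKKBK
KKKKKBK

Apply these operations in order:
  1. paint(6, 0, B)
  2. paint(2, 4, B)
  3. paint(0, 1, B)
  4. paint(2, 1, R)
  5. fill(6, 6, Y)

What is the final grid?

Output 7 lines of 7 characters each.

After op 1 paint(6,0,B):
KKKKKKK
KKKKGGG
KKKKGGG
KKKKGGG
KKKKKBK
KKKKKBK
BKKKKBK
After op 2 paint(2,4,B):
KKKKKKK
KKKKGGG
KKKKBGG
KKKKGGG
KKKKKBK
KKKKKBK
BKKKKBK
After op 3 paint(0,1,B):
KBKKKKK
KKKKGGG
KKKKBGG
KKKKGGG
KKKKKBK
KKKKKBK
BKKKKBK
After op 4 paint(2,1,R):
KBKKKKK
KKKKGGG
KRKKBGG
KKKKGGG
KKKKKBK
KKKKKBK
BKKKKBK
After op 5 fill(6,6,Y) [3 cells changed]:
KBKKKKK
KKKKGGG
KRKKBGG
KKKKGGG
KKKKKBY
KKKKKBY
BKKKKBY

Answer: KBKKKKK
KKKKGGG
KRKKBGG
KKKKGGG
KKKKKBY
KKKKKBY
BKKKKBY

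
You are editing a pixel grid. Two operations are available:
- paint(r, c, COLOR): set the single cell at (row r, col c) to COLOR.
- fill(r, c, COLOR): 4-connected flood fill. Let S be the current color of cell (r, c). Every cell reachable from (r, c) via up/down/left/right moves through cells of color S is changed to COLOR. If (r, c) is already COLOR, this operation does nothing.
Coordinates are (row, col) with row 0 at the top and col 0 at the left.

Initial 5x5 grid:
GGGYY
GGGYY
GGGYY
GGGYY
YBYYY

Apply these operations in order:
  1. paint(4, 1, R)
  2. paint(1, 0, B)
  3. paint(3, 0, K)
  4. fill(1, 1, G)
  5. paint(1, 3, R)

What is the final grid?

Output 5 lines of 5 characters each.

After op 1 paint(4,1,R):
GGGYY
GGGYY
GGGYY
GGGYY
YRYYY
After op 2 paint(1,0,B):
GGGYY
BGGYY
GGGYY
GGGYY
YRYYY
After op 3 paint(3,0,K):
GGGYY
BGGYY
GGGYY
KGGYY
YRYYY
After op 4 fill(1,1,G) [0 cells changed]:
GGGYY
BGGYY
GGGYY
KGGYY
YRYYY
After op 5 paint(1,3,R):
GGGYY
BGGRY
GGGYY
KGGYY
YRYYY

Answer: GGGYY
BGGRY
GGGYY
KGGYY
YRYYY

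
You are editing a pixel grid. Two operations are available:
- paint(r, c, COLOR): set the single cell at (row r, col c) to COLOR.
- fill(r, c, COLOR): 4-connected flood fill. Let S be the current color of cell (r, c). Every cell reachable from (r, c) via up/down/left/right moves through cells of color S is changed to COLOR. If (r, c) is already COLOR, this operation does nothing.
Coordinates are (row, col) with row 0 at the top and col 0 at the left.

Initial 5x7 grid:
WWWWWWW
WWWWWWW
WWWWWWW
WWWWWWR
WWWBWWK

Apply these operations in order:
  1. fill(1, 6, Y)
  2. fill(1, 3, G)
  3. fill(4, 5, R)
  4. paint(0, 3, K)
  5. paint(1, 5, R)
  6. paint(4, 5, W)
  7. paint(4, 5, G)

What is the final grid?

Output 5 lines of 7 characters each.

Answer: RRRKRRR
RRRRRRR
RRRRRRR
RRRRRRR
RRRBRGK

Derivation:
After op 1 fill(1,6,Y) [32 cells changed]:
YYYYYYY
YYYYYYY
YYYYYYY
YYYYYYR
YYYBYYK
After op 2 fill(1,3,G) [32 cells changed]:
GGGGGGG
GGGGGGG
GGGGGGG
GGGGGGR
GGGBGGK
After op 3 fill(4,5,R) [32 cells changed]:
RRRRRRR
RRRRRRR
RRRRRRR
RRRRRRR
RRRBRRK
After op 4 paint(0,3,K):
RRRKRRR
RRRRRRR
RRRRRRR
RRRRRRR
RRRBRRK
After op 5 paint(1,5,R):
RRRKRRR
RRRRRRR
RRRRRRR
RRRRRRR
RRRBRRK
After op 6 paint(4,5,W):
RRRKRRR
RRRRRRR
RRRRRRR
RRRRRRR
RRRBRWK
After op 7 paint(4,5,G):
RRRKRRR
RRRRRRR
RRRRRRR
RRRRRRR
RRRBRGK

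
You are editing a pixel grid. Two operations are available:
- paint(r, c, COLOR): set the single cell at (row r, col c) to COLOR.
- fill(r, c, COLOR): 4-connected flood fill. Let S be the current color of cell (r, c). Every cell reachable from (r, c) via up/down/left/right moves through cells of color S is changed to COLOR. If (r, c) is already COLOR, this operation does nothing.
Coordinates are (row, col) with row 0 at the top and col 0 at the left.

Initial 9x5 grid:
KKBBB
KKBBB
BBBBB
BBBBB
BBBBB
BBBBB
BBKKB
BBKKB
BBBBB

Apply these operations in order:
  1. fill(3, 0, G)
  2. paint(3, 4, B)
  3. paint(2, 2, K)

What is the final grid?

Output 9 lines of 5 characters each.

After op 1 fill(3,0,G) [37 cells changed]:
KKGGG
KKGGG
GGGGG
GGGGG
GGGGG
GGGGG
GGKKG
GGKKG
GGGGG
After op 2 paint(3,4,B):
KKGGG
KKGGG
GGGGG
GGGGB
GGGGG
GGGGG
GGKKG
GGKKG
GGGGG
After op 3 paint(2,2,K):
KKGGG
KKGGG
GGKGG
GGGGB
GGGGG
GGGGG
GGKKG
GGKKG
GGGGG

Answer: KKGGG
KKGGG
GGKGG
GGGGB
GGGGG
GGGGG
GGKKG
GGKKG
GGGGG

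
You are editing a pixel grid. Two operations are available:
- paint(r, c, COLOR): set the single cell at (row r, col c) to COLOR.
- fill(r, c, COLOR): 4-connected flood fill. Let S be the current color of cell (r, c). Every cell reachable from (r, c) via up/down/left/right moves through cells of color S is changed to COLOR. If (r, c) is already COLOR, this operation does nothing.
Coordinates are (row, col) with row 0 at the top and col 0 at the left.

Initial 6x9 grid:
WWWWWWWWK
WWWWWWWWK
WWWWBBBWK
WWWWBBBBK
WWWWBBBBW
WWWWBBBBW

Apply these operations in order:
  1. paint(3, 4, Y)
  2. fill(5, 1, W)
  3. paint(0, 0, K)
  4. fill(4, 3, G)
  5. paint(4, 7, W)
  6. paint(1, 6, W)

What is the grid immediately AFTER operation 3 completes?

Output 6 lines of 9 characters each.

After op 1 paint(3,4,Y):
WWWWWWWWK
WWWWWWWWK
WWWWBBBWK
WWWWYBBBK
WWWWBBBBW
WWWWBBBBW
After op 2 fill(5,1,W) [0 cells changed]:
WWWWWWWWK
WWWWWWWWK
WWWWBBBWK
WWWWYBBBK
WWWWBBBBW
WWWWBBBBW
After op 3 paint(0,0,K):
KWWWWWWWK
WWWWWWWWK
WWWWBBBWK
WWWWYBBBK
WWWWBBBBW
WWWWBBBBW

Answer: KWWWWWWWK
WWWWWWWWK
WWWWBBBWK
WWWWYBBBK
WWWWBBBBW
WWWWBBBBW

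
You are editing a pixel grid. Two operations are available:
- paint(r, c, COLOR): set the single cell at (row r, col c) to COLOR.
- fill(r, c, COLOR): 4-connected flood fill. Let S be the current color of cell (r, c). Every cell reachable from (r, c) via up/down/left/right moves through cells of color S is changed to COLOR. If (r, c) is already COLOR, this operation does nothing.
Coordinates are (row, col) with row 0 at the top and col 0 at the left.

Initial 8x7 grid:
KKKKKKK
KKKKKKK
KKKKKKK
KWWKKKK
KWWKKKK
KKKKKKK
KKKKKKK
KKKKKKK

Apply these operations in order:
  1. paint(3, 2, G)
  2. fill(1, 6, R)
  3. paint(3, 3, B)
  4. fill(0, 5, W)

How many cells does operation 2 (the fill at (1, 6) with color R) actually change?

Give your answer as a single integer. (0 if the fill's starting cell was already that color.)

After op 1 paint(3,2,G):
KKKKKKK
KKKKKKK
KKKKKKK
KWGKKKK
KWWKKKK
KKKKKKK
KKKKKKK
KKKKKKK
After op 2 fill(1,6,R) [52 cells changed]:
RRRRRRR
RRRRRRR
RRRRRRR
RWGRRRR
RWWRRRR
RRRRRRR
RRRRRRR
RRRRRRR

Answer: 52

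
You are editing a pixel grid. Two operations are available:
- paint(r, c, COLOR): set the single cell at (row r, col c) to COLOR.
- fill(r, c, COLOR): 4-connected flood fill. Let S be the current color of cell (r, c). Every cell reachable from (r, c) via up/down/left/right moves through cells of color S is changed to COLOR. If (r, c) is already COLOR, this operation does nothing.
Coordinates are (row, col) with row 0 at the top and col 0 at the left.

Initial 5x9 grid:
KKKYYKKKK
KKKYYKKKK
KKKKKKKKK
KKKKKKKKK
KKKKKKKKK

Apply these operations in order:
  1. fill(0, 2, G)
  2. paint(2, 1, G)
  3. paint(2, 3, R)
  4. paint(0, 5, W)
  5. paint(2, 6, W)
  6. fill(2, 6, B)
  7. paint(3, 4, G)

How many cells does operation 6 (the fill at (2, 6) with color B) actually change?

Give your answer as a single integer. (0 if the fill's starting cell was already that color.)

Answer: 1

Derivation:
After op 1 fill(0,2,G) [41 cells changed]:
GGGYYGGGG
GGGYYGGGG
GGGGGGGGG
GGGGGGGGG
GGGGGGGGG
After op 2 paint(2,1,G):
GGGYYGGGG
GGGYYGGGG
GGGGGGGGG
GGGGGGGGG
GGGGGGGGG
After op 3 paint(2,3,R):
GGGYYGGGG
GGGYYGGGG
GGGRGGGGG
GGGGGGGGG
GGGGGGGGG
After op 4 paint(0,5,W):
GGGYYWGGG
GGGYYGGGG
GGGRGGGGG
GGGGGGGGG
GGGGGGGGG
After op 5 paint(2,6,W):
GGGYYWGGG
GGGYYGGGG
GGGRGGWGG
GGGGGGGGG
GGGGGGGGG
After op 6 fill(2,6,B) [1 cells changed]:
GGGYYWGGG
GGGYYGGGG
GGGRGGBGG
GGGGGGGGG
GGGGGGGGG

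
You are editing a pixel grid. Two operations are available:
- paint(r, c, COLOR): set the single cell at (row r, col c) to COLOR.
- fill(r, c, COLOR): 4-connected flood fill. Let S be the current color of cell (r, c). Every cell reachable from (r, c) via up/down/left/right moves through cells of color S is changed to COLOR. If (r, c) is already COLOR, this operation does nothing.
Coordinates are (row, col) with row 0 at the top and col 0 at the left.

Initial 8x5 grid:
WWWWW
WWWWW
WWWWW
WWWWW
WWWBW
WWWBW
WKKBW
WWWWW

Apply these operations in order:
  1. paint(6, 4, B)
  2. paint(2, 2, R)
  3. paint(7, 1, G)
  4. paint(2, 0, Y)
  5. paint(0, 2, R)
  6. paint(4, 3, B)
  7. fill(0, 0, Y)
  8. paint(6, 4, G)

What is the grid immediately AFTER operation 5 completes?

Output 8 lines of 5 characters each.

After op 1 paint(6,4,B):
WWWWW
WWWWW
WWWWW
WWWWW
WWWBW
WWWBW
WKKBB
WWWWW
After op 2 paint(2,2,R):
WWWWW
WWWWW
WWRWW
WWWWW
WWWBW
WWWBW
WKKBB
WWWWW
After op 3 paint(7,1,G):
WWWWW
WWWWW
WWRWW
WWWWW
WWWBW
WWWBW
WKKBB
WGWWW
After op 4 paint(2,0,Y):
WWWWW
WWWWW
YWRWW
WWWWW
WWWBW
WWWBW
WKKBB
WGWWW
After op 5 paint(0,2,R):
WWRWW
WWWWW
YWRWW
WWWWW
WWWBW
WWWBW
WKKBB
WGWWW

Answer: WWRWW
WWWWW
YWRWW
WWWWW
WWWBW
WWWBW
WKKBB
WGWWW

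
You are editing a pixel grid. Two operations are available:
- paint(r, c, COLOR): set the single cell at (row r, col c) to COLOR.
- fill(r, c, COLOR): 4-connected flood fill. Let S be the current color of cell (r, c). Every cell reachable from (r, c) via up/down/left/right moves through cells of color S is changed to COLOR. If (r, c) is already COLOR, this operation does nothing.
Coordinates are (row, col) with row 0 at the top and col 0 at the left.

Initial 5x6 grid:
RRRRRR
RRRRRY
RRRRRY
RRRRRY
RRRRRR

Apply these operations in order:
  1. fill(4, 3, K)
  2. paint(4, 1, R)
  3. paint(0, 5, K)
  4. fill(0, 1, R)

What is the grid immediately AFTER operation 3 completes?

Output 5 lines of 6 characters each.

Answer: KKKKKK
KKKKKY
KKKKKY
KKKKKY
KRKKKK

Derivation:
After op 1 fill(4,3,K) [27 cells changed]:
KKKKKK
KKKKKY
KKKKKY
KKKKKY
KKKKKK
After op 2 paint(4,1,R):
KKKKKK
KKKKKY
KKKKKY
KKKKKY
KRKKKK
After op 3 paint(0,5,K):
KKKKKK
KKKKKY
KKKKKY
KKKKKY
KRKKKK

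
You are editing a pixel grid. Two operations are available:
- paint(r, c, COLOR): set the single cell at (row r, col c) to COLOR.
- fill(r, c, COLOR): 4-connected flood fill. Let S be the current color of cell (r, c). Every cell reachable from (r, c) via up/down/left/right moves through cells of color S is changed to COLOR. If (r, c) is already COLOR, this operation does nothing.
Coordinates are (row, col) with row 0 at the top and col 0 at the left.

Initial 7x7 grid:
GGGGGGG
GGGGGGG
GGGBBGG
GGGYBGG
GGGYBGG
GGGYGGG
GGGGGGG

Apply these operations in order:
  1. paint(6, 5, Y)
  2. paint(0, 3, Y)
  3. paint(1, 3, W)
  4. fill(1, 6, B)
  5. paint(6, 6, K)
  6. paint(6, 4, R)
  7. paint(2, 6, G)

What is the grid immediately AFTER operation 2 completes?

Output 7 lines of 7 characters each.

After op 1 paint(6,5,Y):
GGGGGGG
GGGGGGG
GGGBBGG
GGGYBGG
GGGYBGG
GGGYGGG
GGGGGYG
After op 2 paint(0,3,Y):
GGGYGGG
GGGGGGG
GGGBBGG
GGGYBGG
GGGYBGG
GGGYGGG
GGGGGYG

Answer: GGGYGGG
GGGGGGG
GGGBBGG
GGGYBGG
GGGYBGG
GGGYGGG
GGGGGYG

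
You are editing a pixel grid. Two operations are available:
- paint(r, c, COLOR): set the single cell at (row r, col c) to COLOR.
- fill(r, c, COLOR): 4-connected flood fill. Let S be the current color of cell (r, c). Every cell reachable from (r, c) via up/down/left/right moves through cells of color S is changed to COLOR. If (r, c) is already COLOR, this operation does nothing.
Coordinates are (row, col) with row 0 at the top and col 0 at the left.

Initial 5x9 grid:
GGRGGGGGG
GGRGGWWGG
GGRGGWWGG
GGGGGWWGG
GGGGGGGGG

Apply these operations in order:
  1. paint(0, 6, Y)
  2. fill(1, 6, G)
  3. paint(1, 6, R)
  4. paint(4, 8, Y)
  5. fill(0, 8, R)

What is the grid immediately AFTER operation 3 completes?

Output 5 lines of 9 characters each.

After op 1 paint(0,6,Y):
GGRGGGYGG
GGRGGWWGG
GGRGGWWGG
GGGGGWWGG
GGGGGGGGG
After op 2 fill(1,6,G) [6 cells changed]:
GGRGGGYGG
GGRGGGGGG
GGRGGGGGG
GGGGGGGGG
GGGGGGGGG
After op 3 paint(1,6,R):
GGRGGGYGG
GGRGGGRGG
GGRGGGGGG
GGGGGGGGG
GGGGGGGGG

Answer: GGRGGGYGG
GGRGGGRGG
GGRGGGGGG
GGGGGGGGG
GGGGGGGGG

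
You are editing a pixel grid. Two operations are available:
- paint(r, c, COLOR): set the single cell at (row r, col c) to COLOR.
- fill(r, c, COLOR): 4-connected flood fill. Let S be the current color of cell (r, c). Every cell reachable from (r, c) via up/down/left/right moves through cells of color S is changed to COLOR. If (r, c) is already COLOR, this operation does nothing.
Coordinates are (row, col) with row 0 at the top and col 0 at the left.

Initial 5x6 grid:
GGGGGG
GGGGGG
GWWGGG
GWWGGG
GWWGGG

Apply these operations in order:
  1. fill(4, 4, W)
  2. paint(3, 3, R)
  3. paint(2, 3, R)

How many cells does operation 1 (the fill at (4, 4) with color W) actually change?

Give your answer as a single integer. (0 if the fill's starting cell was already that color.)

Answer: 24

Derivation:
After op 1 fill(4,4,W) [24 cells changed]:
WWWWWW
WWWWWW
WWWWWW
WWWWWW
WWWWWW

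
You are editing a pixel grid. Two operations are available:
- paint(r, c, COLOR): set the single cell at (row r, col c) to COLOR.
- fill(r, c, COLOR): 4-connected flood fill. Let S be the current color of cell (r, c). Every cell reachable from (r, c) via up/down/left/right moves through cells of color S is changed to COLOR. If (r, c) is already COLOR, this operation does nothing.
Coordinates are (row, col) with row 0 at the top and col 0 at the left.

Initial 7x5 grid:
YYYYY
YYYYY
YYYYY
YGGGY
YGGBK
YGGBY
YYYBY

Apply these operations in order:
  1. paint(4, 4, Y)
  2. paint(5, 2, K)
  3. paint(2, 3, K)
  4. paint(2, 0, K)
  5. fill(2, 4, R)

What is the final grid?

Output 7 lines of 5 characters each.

Answer: RRRRR
RRRRR
KRRKR
YGGGR
YGGBR
YGKBR
YYYBR

Derivation:
After op 1 paint(4,4,Y):
YYYYY
YYYYY
YYYYY
YGGGY
YGGBY
YGGBY
YYYBY
After op 2 paint(5,2,K):
YYYYY
YYYYY
YYYYY
YGGGY
YGGBY
YGKBY
YYYBY
After op 3 paint(2,3,K):
YYYYY
YYYYY
YYYKY
YGGGY
YGGBY
YGKBY
YYYBY
After op 4 paint(2,0,K):
YYYYY
YYYYY
KYYKY
YGGGY
YGGBY
YGKBY
YYYBY
After op 5 fill(2,4,R) [17 cells changed]:
RRRRR
RRRRR
KRRKR
YGGGR
YGGBR
YGKBR
YYYBR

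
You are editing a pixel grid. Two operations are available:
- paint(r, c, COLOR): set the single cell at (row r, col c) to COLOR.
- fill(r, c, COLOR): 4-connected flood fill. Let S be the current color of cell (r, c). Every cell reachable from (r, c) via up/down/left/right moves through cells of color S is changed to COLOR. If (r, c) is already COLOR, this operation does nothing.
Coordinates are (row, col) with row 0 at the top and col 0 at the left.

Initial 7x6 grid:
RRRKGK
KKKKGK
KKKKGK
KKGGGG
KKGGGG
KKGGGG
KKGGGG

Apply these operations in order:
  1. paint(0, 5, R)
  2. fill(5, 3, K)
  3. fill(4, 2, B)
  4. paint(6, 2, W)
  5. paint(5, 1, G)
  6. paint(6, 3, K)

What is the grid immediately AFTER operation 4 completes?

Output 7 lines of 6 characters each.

After op 1 paint(0,5,R):
RRRKGR
KKKKGK
KKKKGK
KKGGGG
KKGGGG
KKGGGG
KKGGGG
After op 2 fill(5,3,K) [19 cells changed]:
RRRKKR
KKKKKK
KKKKKK
KKKKKK
KKKKKK
KKKKKK
KKKKKK
After op 3 fill(4,2,B) [38 cells changed]:
RRRBBR
BBBBBB
BBBBBB
BBBBBB
BBBBBB
BBBBBB
BBBBBB
After op 4 paint(6,2,W):
RRRBBR
BBBBBB
BBBBBB
BBBBBB
BBBBBB
BBBBBB
BBWBBB

Answer: RRRBBR
BBBBBB
BBBBBB
BBBBBB
BBBBBB
BBBBBB
BBWBBB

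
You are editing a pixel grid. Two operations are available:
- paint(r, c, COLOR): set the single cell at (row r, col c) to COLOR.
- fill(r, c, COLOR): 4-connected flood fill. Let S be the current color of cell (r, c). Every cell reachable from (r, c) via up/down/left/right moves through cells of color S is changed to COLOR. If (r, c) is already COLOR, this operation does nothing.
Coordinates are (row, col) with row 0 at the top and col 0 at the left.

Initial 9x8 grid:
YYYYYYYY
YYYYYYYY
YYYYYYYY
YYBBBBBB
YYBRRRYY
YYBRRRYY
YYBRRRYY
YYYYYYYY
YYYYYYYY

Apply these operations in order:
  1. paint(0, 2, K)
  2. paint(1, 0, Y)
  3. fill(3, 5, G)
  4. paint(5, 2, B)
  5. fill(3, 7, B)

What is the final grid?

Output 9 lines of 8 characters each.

After op 1 paint(0,2,K):
YYKYYYYY
YYYYYYYY
YYYYYYYY
YYBBBBBB
YYBRRRYY
YYBRRRYY
YYBRRRYY
YYYYYYYY
YYYYYYYY
After op 2 paint(1,0,Y):
YYKYYYYY
YYYYYYYY
YYYYYYYY
YYBBBBBB
YYBRRRYY
YYBRRRYY
YYBRRRYY
YYYYYYYY
YYYYYYYY
After op 3 fill(3,5,G) [9 cells changed]:
YYKYYYYY
YYYYYYYY
YYYYYYYY
YYGGGGGG
YYGRRRYY
YYGRRRYY
YYGRRRYY
YYYYYYYY
YYYYYYYY
After op 4 paint(5,2,B):
YYKYYYYY
YYYYYYYY
YYYYYYYY
YYGGGGGG
YYGRRRYY
YYBRRRYY
YYGRRRYY
YYYYYYYY
YYYYYYYY
After op 5 fill(3,7,B) [7 cells changed]:
YYKYYYYY
YYYYYYYY
YYYYYYYY
YYBBBBBB
YYBRRRYY
YYBRRRYY
YYGRRRYY
YYYYYYYY
YYYYYYYY

Answer: YYKYYYYY
YYYYYYYY
YYYYYYYY
YYBBBBBB
YYBRRRYY
YYBRRRYY
YYGRRRYY
YYYYYYYY
YYYYYYYY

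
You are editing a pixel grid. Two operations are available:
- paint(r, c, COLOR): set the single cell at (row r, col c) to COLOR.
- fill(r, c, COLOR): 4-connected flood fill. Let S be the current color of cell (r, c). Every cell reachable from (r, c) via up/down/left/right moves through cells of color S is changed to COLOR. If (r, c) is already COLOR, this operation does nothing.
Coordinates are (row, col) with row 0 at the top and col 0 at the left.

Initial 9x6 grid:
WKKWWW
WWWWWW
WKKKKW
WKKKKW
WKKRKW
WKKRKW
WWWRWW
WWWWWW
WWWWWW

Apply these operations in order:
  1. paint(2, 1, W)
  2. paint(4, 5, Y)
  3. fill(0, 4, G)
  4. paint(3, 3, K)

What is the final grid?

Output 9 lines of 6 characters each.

Answer: GKKGGG
GGGGGG
GGKKKG
GKKKKG
GKKRKY
GKKRKG
GGGRGG
GGGGGG
GGGGGG

Derivation:
After op 1 paint(2,1,W):
WKKWWW
WWWWWW
WWKKKW
WKKKKW
WKKRKW
WKKRKW
WWWRWW
WWWWWW
WWWWWW
After op 2 paint(4,5,Y):
WKKWWW
WWWWWW
WWKKKW
WKKKKW
WKKRKY
WKKRKW
WWWRWW
WWWWWW
WWWWWW
After op 3 fill(0,4,G) [35 cells changed]:
GKKGGG
GGGGGG
GGKKKG
GKKKKG
GKKRKY
GKKRKG
GGGRGG
GGGGGG
GGGGGG
After op 4 paint(3,3,K):
GKKGGG
GGGGGG
GGKKKG
GKKKKG
GKKRKY
GKKRKG
GGGRGG
GGGGGG
GGGGGG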